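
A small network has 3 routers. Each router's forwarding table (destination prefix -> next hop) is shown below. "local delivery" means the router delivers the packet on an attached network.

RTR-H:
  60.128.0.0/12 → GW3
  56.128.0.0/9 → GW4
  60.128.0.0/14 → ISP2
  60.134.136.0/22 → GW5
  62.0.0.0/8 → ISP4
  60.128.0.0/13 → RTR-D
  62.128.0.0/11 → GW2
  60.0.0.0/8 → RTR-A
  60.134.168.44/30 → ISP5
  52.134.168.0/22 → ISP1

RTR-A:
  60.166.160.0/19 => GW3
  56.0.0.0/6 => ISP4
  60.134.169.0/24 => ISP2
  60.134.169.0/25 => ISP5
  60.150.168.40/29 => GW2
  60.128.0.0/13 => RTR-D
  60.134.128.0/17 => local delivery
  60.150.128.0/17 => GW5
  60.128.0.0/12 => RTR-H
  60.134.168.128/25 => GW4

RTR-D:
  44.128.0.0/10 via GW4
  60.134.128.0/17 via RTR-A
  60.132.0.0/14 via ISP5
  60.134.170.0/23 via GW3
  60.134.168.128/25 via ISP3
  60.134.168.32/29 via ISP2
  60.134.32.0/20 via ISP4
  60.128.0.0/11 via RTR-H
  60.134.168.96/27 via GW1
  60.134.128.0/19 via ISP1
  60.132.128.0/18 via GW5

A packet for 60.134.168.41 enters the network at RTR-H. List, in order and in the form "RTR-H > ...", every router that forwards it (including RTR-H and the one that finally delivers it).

At RTR-H: longest match for 60.134.168.41 is 60.128.0.0/13 -> RTR-D
At RTR-D: longest match for 60.134.168.41 is 60.134.128.0/17 -> RTR-A
At RTR-A: longest match for 60.134.168.41 is 60.134.128.0/17 -> local delivery

RTR-H > RTR-D > RTR-A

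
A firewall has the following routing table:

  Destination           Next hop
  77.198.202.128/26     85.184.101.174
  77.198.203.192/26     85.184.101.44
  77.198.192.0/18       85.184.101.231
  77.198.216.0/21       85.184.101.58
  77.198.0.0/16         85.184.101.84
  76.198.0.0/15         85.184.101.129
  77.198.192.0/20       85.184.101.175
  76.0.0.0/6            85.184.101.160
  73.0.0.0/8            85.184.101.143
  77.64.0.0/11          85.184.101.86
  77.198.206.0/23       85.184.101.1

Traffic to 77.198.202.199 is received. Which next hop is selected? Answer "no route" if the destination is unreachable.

85.184.101.175

Routes whose prefix contains 77.198.202.199:
  76.0.0.0/6 (76.0.0.0 - 79.255.255.255) -> 85.184.101.160
  77.198.0.0/16 (77.198.0.0 - 77.198.255.255) -> 85.184.101.84
  77.198.192.0/18 (77.198.192.0 - 77.198.255.255) -> 85.184.101.231
  77.198.192.0/20 (77.198.192.0 - 77.198.207.255) -> 85.184.101.175
More-specific entries that do NOT match:
  77.198.202.128/26 (77.198.202.128 - 77.198.202.191) does not contain 77.198.202.199
  77.198.203.192/26 (77.198.203.192 - 77.198.203.255) does not contain 77.198.202.199
  77.198.206.0/23 (77.198.206.0 - 77.198.207.255) does not contain 77.198.202.199
  77.198.216.0/21 (77.198.216.0 - 77.198.223.255) does not contain 77.198.202.199
Longest matching prefix is /20 -> next hop 85.184.101.175.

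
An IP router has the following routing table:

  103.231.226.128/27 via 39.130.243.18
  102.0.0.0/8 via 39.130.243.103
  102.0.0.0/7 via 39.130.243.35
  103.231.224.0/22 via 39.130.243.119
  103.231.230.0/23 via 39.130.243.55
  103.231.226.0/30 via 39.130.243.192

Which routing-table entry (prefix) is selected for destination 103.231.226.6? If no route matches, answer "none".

Entries matching 103.231.226.6:
  102.0.0.0/7 (102.0.0.0 - 103.255.255.255)
  103.231.224.0/22 (103.231.224.0 - 103.231.227.255)
Most specific is 103.231.224.0/22.

103.231.224.0/22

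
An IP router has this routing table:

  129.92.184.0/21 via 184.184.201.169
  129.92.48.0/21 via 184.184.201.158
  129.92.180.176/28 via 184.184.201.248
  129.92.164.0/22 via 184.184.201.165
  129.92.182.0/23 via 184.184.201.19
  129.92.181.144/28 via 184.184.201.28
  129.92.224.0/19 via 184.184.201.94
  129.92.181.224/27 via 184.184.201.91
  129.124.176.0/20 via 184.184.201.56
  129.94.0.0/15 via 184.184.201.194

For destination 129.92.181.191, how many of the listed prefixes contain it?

No listed prefix contains 129.92.181.191.
Total matching entries: 0.

0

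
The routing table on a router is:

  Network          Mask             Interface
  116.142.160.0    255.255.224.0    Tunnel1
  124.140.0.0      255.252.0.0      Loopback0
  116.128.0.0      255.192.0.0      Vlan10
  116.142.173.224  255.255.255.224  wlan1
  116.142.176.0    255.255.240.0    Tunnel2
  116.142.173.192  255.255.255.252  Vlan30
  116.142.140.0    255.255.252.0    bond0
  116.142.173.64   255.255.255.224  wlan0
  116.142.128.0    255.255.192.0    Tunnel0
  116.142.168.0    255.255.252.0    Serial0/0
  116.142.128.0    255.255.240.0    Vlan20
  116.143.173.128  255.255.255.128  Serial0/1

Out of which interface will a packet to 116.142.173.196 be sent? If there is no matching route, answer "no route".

Tunnel1

Routes whose prefix contains 116.142.173.196:
  116.128.0.0/10 (116.128.0.0 - 116.191.255.255) -> Vlan10
  116.142.128.0/18 (116.142.128.0 - 116.142.191.255) -> Tunnel0
  116.142.160.0/19 (116.142.160.0 - 116.142.191.255) -> Tunnel1
More-specific entries that do NOT match:
  116.142.173.192/30 (116.142.173.192 - 116.142.173.195) does not contain 116.142.173.196
  116.142.173.224/27 (116.142.173.224 - 116.142.173.255) does not contain 116.142.173.196
  116.142.173.64/27 (116.142.173.64 - 116.142.173.95) does not contain 116.142.173.196
  116.143.173.128/25 (116.143.173.128 - 116.143.173.255) does not contain 116.142.173.196
  116.142.140.0/22 (116.142.140.0 - 116.142.143.255) does not contain 116.142.173.196
  116.142.168.0/22 (116.142.168.0 - 116.142.171.255) does not contain 116.142.173.196
  116.142.176.0/20 (116.142.176.0 - 116.142.191.255) does not contain 116.142.173.196
  116.142.128.0/20 (116.142.128.0 - 116.142.143.255) does not contain 116.142.173.196
Longest matching prefix is /19 -> interface Tunnel1.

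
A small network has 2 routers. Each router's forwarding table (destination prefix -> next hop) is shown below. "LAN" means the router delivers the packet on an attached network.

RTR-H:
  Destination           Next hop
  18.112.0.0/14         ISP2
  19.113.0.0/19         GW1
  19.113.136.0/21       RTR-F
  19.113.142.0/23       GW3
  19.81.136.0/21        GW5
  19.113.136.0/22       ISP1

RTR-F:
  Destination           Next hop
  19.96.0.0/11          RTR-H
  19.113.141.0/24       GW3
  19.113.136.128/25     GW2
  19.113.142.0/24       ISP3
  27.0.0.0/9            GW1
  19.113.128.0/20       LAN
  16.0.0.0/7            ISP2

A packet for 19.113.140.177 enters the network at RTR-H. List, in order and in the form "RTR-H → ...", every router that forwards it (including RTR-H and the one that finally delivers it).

RTR-H → RTR-F

At RTR-H: longest match for 19.113.140.177 is 19.113.136.0/21 -> RTR-F
At RTR-F: longest match for 19.113.140.177 is 19.113.128.0/20 -> LAN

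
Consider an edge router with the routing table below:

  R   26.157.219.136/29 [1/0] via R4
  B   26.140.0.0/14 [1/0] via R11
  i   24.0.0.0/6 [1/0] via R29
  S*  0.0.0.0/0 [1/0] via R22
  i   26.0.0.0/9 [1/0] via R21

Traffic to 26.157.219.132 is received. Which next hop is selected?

Routes whose prefix contains 26.157.219.132:
  0.0.0.0/0 (default, matches everything) -> R22
  24.0.0.0/6 (24.0.0.0 - 27.255.255.255) -> R29
More-specific entries that do NOT match:
  26.157.219.136/29 (26.157.219.136 - 26.157.219.143) does not contain 26.157.219.132
  26.140.0.0/14 (26.140.0.0 - 26.143.255.255) does not contain 26.157.219.132
  26.0.0.0/9 (26.0.0.0 - 26.127.255.255) does not contain 26.157.219.132
Longest matching prefix is /6 -> next hop R29.

R29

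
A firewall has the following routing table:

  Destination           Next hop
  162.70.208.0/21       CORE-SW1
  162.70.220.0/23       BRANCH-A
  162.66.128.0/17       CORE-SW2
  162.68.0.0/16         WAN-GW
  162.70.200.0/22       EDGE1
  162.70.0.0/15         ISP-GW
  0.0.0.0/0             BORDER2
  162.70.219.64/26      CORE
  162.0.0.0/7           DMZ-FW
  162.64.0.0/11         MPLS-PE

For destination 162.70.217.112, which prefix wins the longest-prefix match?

162.70.0.0/15

Entries matching 162.70.217.112:
  0.0.0.0/0 (default, matches everything)
  162.0.0.0/7 (162.0.0.0 - 163.255.255.255)
  162.64.0.0/11 (162.64.0.0 - 162.95.255.255)
  162.70.0.0/15 (162.70.0.0 - 162.71.255.255)
Most specific is 162.70.0.0/15.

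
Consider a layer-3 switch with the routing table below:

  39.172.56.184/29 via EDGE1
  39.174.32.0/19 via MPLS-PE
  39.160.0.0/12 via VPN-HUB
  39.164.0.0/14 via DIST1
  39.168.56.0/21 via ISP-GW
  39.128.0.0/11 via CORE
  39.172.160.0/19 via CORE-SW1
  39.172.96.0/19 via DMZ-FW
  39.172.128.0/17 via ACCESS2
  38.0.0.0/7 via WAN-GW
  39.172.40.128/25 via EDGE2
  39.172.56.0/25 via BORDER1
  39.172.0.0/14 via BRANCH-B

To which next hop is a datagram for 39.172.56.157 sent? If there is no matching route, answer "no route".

Routes whose prefix contains 39.172.56.157:
  38.0.0.0/7 (38.0.0.0 - 39.255.255.255) -> WAN-GW
  39.160.0.0/12 (39.160.0.0 - 39.175.255.255) -> VPN-HUB
  39.172.0.0/14 (39.172.0.0 - 39.175.255.255) -> BRANCH-B
More-specific entries that do NOT match:
  39.172.56.184/29 (39.172.56.184 - 39.172.56.191) does not contain 39.172.56.157
  39.172.40.128/25 (39.172.40.128 - 39.172.40.255) does not contain 39.172.56.157
  39.172.56.0/25 (39.172.56.0 - 39.172.56.127) does not contain 39.172.56.157
  39.168.56.0/21 (39.168.56.0 - 39.168.63.255) does not contain 39.172.56.157
  39.174.32.0/19 (39.174.32.0 - 39.174.63.255) does not contain 39.172.56.157
  39.172.160.0/19 (39.172.160.0 - 39.172.191.255) does not contain 39.172.56.157
  39.172.96.0/19 (39.172.96.0 - 39.172.127.255) does not contain 39.172.56.157
  39.172.128.0/17 (39.172.128.0 - 39.172.255.255) does not contain 39.172.56.157
Longest matching prefix is /14 -> next hop BRANCH-B.

BRANCH-B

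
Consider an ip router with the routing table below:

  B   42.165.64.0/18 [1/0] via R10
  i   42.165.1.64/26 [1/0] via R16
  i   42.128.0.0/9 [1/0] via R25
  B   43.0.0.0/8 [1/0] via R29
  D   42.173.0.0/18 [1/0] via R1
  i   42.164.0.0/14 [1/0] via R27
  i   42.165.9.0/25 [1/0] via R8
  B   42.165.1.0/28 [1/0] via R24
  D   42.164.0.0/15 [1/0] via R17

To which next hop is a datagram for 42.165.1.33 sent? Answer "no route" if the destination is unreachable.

R17

Routes whose prefix contains 42.165.1.33:
  42.128.0.0/9 (42.128.0.0 - 42.255.255.255) -> R25
  42.164.0.0/14 (42.164.0.0 - 42.167.255.255) -> R27
  42.164.0.0/15 (42.164.0.0 - 42.165.255.255) -> R17
More-specific entries that do NOT match:
  42.165.1.0/28 (42.165.1.0 - 42.165.1.15) does not contain 42.165.1.33
  42.165.1.64/26 (42.165.1.64 - 42.165.1.127) does not contain 42.165.1.33
  42.165.9.0/25 (42.165.9.0 - 42.165.9.127) does not contain 42.165.1.33
  42.165.64.0/18 (42.165.64.0 - 42.165.127.255) does not contain 42.165.1.33
  42.173.0.0/18 (42.173.0.0 - 42.173.63.255) does not contain 42.165.1.33
Longest matching prefix is /15 -> next hop R17.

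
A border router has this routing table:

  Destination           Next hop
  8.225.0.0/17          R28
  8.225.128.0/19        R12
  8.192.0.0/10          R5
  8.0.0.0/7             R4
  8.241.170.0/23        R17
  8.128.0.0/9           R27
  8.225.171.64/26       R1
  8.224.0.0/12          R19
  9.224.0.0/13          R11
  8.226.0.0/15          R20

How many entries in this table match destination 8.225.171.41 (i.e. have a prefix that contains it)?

4

Prefixes containing 8.225.171.41:
  8.0.0.0/7 (8.0.0.0 - 9.255.255.255)
  8.128.0.0/9 (8.128.0.0 - 8.255.255.255)
  8.192.0.0/10 (8.192.0.0 - 8.255.255.255)
  8.224.0.0/12 (8.224.0.0 - 8.239.255.255)
Total matching entries: 4.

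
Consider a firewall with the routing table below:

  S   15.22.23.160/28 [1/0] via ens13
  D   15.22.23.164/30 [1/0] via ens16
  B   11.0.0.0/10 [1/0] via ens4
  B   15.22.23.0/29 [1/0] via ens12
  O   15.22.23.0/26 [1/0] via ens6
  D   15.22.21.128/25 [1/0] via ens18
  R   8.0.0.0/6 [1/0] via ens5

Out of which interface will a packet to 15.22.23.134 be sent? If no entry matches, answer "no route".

no route

No entry's prefix contains 15.22.23.134; there is no default route.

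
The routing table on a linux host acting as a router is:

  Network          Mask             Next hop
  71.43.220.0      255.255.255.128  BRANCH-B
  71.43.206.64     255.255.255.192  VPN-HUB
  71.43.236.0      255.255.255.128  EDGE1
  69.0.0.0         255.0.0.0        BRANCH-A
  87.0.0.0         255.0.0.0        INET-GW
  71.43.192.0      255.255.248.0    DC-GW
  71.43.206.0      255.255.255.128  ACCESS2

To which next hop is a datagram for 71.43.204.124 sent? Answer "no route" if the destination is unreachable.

No entry's prefix contains 71.43.204.124; there is no default route.

no route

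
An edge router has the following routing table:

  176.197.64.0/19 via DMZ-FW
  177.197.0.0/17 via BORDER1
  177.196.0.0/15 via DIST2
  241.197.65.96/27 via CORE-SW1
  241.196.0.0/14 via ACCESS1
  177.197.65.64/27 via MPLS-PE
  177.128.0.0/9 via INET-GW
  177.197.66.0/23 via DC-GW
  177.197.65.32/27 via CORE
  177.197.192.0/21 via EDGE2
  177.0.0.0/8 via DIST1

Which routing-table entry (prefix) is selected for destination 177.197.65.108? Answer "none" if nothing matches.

Entries matching 177.197.65.108:
  177.0.0.0/8 (177.0.0.0 - 177.255.255.255)
  177.128.0.0/9 (177.128.0.0 - 177.255.255.255)
  177.196.0.0/15 (177.196.0.0 - 177.197.255.255)
  177.197.0.0/17 (177.197.0.0 - 177.197.127.255)
Most specific is 177.197.0.0/17.

177.197.0.0/17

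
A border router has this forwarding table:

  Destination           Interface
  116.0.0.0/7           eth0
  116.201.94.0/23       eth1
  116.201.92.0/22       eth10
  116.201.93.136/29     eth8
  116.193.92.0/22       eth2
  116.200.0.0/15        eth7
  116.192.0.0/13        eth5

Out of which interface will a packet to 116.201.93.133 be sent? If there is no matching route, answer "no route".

eth10

Routes whose prefix contains 116.201.93.133:
  116.0.0.0/7 (116.0.0.0 - 117.255.255.255) -> eth0
  116.200.0.0/15 (116.200.0.0 - 116.201.255.255) -> eth7
  116.201.92.0/22 (116.201.92.0 - 116.201.95.255) -> eth10
More-specific entries that do NOT match:
  116.201.93.136/29 (116.201.93.136 - 116.201.93.143) does not contain 116.201.93.133
  116.201.94.0/23 (116.201.94.0 - 116.201.95.255) does not contain 116.201.93.133
Longest matching prefix is /22 -> interface eth10.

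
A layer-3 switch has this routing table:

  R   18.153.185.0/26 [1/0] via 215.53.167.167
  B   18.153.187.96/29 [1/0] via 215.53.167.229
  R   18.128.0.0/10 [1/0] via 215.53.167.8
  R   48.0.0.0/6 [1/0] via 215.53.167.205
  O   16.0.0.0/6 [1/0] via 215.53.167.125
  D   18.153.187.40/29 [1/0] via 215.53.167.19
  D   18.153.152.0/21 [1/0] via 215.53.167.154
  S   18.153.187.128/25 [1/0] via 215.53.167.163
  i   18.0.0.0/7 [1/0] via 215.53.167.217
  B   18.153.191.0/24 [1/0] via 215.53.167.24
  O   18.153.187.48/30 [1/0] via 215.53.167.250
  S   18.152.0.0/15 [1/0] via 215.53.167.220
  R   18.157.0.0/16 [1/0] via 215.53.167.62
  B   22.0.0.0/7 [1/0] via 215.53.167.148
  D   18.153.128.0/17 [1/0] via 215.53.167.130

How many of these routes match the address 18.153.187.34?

Prefixes containing 18.153.187.34:
  16.0.0.0/6 (16.0.0.0 - 19.255.255.255)
  18.0.0.0/7 (18.0.0.0 - 19.255.255.255)
  18.128.0.0/10 (18.128.0.0 - 18.191.255.255)
  18.152.0.0/15 (18.152.0.0 - 18.153.255.255)
  18.153.128.0/17 (18.153.128.0 - 18.153.255.255)
Total matching entries: 5.

5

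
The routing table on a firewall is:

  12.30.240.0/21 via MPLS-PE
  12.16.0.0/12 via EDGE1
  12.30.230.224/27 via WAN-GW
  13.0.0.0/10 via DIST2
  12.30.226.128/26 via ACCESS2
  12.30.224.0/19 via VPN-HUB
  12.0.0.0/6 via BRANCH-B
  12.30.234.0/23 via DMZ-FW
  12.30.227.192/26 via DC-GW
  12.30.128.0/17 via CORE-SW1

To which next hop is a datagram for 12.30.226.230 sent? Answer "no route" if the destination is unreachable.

VPN-HUB

Routes whose prefix contains 12.30.226.230:
  12.0.0.0/6 (12.0.0.0 - 15.255.255.255) -> BRANCH-B
  12.16.0.0/12 (12.16.0.0 - 12.31.255.255) -> EDGE1
  12.30.128.0/17 (12.30.128.0 - 12.30.255.255) -> CORE-SW1
  12.30.224.0/19 (12.30.224.0 - 12.30.255.255) -> VPN-HUB
More-specific entries that do NOT match:
  12.30.230.224/27 (12.30.230.224 - 12.30.230.255) does not contain 12.30.226.230
  12.30.226.128/26 (12.30.226.128 - 12.30.226.191) does not contain 12.30.226.230
  12.30.227.192/26 (12.30.227.192 - 12.30.227.255) does not contain 12.30.226.230
  12.30.234.0/23 (12.30.234.0 - 12.30.235.255) does not contain 12.30.226.230
  12.30.240.0/21 (12.30.240.0 - 12.30.247.255) does not contain 12.30.226.230
Longest matching prefix is /19 -> next hop VPN-HUB.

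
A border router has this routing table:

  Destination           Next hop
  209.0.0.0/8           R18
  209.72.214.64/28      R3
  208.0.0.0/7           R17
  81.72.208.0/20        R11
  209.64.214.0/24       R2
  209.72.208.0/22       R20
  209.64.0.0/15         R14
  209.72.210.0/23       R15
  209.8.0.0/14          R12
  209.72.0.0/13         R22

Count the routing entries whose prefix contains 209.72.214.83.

3

Prefixes containing 209.72.214.83:
  208.0.0.0/7 (208.0.0.0 - 209.255.255.255)
  209.0.0.0/8 (209.0.0.0 - 209.255.255.255)
  209.72.0.0/13 (209.72.0.0 - 209.79.255.255)
Total matching entries: 3.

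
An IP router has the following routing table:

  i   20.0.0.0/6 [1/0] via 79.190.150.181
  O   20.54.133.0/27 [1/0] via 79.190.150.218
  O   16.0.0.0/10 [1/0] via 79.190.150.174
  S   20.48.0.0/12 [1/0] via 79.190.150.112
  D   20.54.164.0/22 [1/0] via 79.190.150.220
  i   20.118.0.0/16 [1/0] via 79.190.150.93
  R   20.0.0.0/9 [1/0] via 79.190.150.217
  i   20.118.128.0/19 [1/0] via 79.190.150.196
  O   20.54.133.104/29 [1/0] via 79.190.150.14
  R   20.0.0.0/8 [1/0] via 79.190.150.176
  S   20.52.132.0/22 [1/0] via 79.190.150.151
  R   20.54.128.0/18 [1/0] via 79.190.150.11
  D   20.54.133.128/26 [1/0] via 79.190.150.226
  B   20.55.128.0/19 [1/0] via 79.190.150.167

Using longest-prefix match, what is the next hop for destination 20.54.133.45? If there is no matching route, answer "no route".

Routes whose prefix contains 20.54.133.45:
  20.0.0.0/6 (20.0.0.0 - 23.255.255.255) -> 79.190.150.181
  20.0.0.0/8 (20.0.0.0 - 20.255.255.255) -> 79.190.150.176
  20.0.0.0/9 (20.0.0.0 - 20.127.255.255) -> 79.190.150.217
  20.48.0.0/12 (20.48.0.0 - 20.63.255.255) -> 79.190.150.112
  20.54.128.0/18 (20.54.128.0 - 20.54.191.255) -> 79.190.150.11
More-specific entries that do NOT match:
  20.54.133.104/29 (20.54.133.104 - 20.54.133.111) does not contain 20.54.133.45
  20.54.133.0/27 (20.54.133.0 - 20.54.133.31) does not contain 20.54.133.45
  20.54.133.128/26 (20.54.133.128 - 20.54.133.191) does not contain 20.54.133.45
  20.54.164.0/22 (20.54.164.0 - 20.54.167.255) does not contain 20.54.133.45
  20.52.132.0/22 (20.52.132.0 - 20.52.135.255) does not contain 20.54.133.45
  20.118.128.0/19 (20.118.128.0 - 20.118.159.255) does not contain 20.54.133.45
  20.55.128.0/19 (20.55.128.0 - 20.55.159.255) does not contain 20.54.133.45
Longest matching prefix is /18 -> next hop 79.190.150.11.

79.190.150.11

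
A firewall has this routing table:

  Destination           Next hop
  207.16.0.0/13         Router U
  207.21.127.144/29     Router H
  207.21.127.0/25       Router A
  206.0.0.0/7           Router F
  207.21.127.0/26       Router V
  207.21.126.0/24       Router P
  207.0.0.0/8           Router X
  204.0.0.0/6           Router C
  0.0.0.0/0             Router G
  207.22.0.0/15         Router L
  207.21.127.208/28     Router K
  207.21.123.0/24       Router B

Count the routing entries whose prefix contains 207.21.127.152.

Prefixes containing 207.21.127.152:
  0.0.0.0/0 (default, matches everything)
  204.0.0.0/6 (204.0.0.0 - 207.255.255.255)
  206.0.0.0/7 (206.0.0.0 - 207.255.255.255)
  207.0.0.0/8 (207.0.0.0 - 207.255.255.255)
  207.16.0.0/13 (207.16.0.0 - 207.23.255.255)
Total matching entries: 5.

5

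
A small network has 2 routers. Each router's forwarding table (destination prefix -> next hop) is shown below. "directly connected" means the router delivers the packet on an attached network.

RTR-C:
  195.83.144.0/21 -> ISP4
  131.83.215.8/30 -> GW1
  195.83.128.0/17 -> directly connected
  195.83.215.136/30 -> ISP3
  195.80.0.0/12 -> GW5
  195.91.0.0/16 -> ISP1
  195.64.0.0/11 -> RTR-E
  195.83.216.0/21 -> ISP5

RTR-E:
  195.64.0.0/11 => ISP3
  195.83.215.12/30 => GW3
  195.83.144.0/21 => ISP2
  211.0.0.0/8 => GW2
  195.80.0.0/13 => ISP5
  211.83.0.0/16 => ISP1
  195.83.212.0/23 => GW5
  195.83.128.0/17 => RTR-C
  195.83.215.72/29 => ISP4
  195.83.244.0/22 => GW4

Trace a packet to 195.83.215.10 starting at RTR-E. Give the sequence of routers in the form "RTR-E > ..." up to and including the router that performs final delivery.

At RTR-E: longest match for 195.83.215.10 is 195.83.128.0/17 -> RTR-C
At RTR-C: longest match for 195.83.215.10 is 195.83.128.0/17 -> directly connected

RTR-E > RTR-C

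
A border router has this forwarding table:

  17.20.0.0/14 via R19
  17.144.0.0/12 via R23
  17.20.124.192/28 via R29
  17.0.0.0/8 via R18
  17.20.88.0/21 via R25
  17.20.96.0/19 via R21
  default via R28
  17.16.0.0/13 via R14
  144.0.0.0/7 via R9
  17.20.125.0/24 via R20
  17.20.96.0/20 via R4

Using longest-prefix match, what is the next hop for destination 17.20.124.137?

R21

Routes whose prefix contains 17.20.124.137:
  0.0.0.0/0 (default, matches everything) -> R28
  17.0.0.0/8 (17.0.0.0 - 17.255.255.255) -> R18
  17.16.0.0/13 (17.16.0.0 - 17.23.255.255) -> R14
  17.20.0.0/14 (17.20.0.0 - 17.23.255.255) -> R19
  17.20.96.0/19 (17.20.96.0 - 17.20.127.255) -> R21
More-specific entries that do NOT match:
  17.20.124.192/28 (17.20.124.192 - 17.20.124.207) does not contain 17.20.124.137
  17.20.125.0/24 (17.20.125.0 - 17.20.125.255) does not contain 17.20.124.137
  17.20.88.0/21 (17.20.88.0 - 17.20.95.255) does not contain 17.20.124.137
  17.20.96.0/20 (17.20.96.0 - 17.20.111.255) does not contain 17.20.124.137
Longest matching prefix is /19 -> next hop R21.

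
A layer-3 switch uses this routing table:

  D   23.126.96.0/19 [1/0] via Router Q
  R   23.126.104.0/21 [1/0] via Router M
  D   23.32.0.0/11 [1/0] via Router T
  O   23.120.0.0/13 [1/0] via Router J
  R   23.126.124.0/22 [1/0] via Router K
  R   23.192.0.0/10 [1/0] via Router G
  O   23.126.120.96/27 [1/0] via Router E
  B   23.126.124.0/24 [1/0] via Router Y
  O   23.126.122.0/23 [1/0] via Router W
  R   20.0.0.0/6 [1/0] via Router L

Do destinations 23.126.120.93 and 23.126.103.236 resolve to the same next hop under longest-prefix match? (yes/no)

23.126.120.93: longest match 23.126.96.0/19 -> Router Q
23.126.103.236: longest match 23.126.96.0/19 -> Router Q

yes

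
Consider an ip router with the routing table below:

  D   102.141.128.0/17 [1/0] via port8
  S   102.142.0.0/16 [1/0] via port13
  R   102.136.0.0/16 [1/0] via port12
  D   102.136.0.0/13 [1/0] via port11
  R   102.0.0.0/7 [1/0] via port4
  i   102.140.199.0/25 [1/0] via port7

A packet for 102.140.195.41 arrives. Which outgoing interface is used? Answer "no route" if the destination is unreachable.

port11

Routes whose prefix contains 102.140.195.41:
  102.0.0.0/7 (102.0.0.0 - 103.255.255.255) -> port4
  102.136.0.0/13 (102.136.0.0 - 102.143.255.255) -> port11
More-specific entries that do NOT match:
  102.140.199.0/25 (102.140.199.0 - 102.140.199.127) does not contain 102.140.195.41
  102.141.128.0/17 (102.141.128.0 - 102.141.255.255) does not contain 102.140.195.41
  102.142.0.0/16 (102.142.0.0 - 102.142.255.255) does not contain 102.140.195.41
  102.136.0.0/16 (102.136.0.0 - 102.136.255.255) does not contain 102.140.195.41
Longest matching prefix is /13 -> interface port11.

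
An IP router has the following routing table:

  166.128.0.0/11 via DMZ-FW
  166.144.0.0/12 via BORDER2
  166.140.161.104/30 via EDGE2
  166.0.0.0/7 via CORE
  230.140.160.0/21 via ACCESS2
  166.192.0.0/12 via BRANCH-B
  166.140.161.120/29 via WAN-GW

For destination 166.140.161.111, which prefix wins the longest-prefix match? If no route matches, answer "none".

Entries matching 166.140.161.111:
  166.0.0.0/7 (166.0.0.0 - 167.255.255.255)
  166.128.0.0/11 (166.128.0.0 - 166.159.255.255)
Most specific is 166.128.0.0/11.

166.128.0.0/11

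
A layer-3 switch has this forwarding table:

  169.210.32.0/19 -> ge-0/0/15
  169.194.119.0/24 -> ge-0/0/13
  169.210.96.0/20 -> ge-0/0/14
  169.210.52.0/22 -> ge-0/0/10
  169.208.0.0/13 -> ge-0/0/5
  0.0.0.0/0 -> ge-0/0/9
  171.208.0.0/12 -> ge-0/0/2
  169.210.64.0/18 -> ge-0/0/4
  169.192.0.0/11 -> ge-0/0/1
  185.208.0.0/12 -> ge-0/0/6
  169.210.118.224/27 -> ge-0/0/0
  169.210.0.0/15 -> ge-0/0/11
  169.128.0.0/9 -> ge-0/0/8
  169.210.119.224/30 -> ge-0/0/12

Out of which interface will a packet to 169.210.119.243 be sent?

Routes whose prefix contains 169.210.119.243:
  0.0.0.0/0 (default, matches everything) -> ge-0/0/9
  169.128.0.0/9 (169.128.0.0 - 169.255.255.255) -> ge-0/0/8
  169.192.0.0/11 (169.192.0.0 - 169.223.255.255) -> ge-0/0/1
  169.208.0.0/13 (169.208.0.0 - 169.215.255.255) -> ge-0/0/5
  169.210.0.0/15 (169.210.0.0 - 169.211.255.255) -> ge-0/0/11
  169.210.64.0/18 (169.210.64.0 - 169.210.127.255) -> ge-0/0/4
More-specific entries that do NOT match:
  169.210.119.224/30 (169.210.119.224 - 169.210.119.227) does not contain 169.210.119.243
  169.210.118.224/27 (169.210.118.224 - 169.210.118.255) does not contain 169.210.119.243
  169.194.119.0/24 (169.194.119.0 - 169.194.119.255) does not contain 169.210.119.243
  169.210.52.0/22 (169.210.52.0 - 169.210.55.255) does not contain 169.210.119.243
  169.210.96.0/20 (169.210.96.0 - 169.210.111.255) does not contain 169.210.119.243
  169.210.32.0/19 (169.210.32.0 - 169.210.63.255) does not contain 169.210.119.243
Longest matching prefix is /18 -> interface ge-0/0/4.

ge-0/0/4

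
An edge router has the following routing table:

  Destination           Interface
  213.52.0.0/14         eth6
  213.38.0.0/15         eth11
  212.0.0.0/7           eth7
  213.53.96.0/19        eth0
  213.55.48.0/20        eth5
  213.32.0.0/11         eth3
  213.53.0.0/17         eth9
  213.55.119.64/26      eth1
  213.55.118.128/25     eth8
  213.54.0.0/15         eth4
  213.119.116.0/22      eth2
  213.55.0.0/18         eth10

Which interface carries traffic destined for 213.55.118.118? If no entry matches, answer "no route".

Routes whose prefix contains 213.55.118.118:
  212.0.0.0/7 (212.0.0.0 - 213.255.255.255) -> eth7
  213.32.0.0/11 (213.32.0.0 - 213.63.255.255) -> eth3
  213.52.0.0/14 (213.52.0.0 - 213.55.255.255) -> eth6
  213.54.0.0/15 (213.54.0.0 - 213.55.255.255) -> eth4
More-specific entries that do NOT match:
  213.55.119.64/26 (213.55.119.64 - 213.55.119.127) does not contain 213.55.118.118
  213.55.118.128/25 (213.55.118.128 - 213.55.118.255) does not contain 213.55.118.118
  213.119.116.0/22 (213.119.116.0 - 213.119.119.255) does not contain 213.55.118.118
  213.55.48.0/20 (213.55.48.0 - 213.55.63.255) does not contain 213.55.118.118
  213.53.96.0/19 (213.53.96.0 - 213.53.127.255) does not contain 213.55.118.118
  213.55.0.0/18 (213.55.0.0 - 213.55.63.255) does not contain 213.55.118.118
  213.53.0.0/17 (213.53.0.0 - 213.53.127.255) does not contain 213.55.118.118
Longest matching prefix is /15 -> interface eth4.

eth4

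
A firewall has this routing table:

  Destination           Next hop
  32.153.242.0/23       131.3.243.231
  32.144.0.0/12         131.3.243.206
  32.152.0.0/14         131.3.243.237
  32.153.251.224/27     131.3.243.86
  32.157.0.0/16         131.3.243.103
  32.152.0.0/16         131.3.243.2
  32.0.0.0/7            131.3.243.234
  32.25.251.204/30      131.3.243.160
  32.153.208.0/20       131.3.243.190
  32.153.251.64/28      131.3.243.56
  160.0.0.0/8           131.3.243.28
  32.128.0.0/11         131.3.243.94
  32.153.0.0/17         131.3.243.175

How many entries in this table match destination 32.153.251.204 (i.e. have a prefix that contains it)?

4

Prefixes containing 32.153.251.204:
  32.0.0.0/7 (32.0.0.0 - 33.255.255.255)
  32.128.0.0/11 (32.128.0.0 - 32.159.255.255)
  32.144.0.0/12 (32.144.0.0 - 32.159.255.255)
  32.152.0.0/14 (32.152.0.0 - 32.155.255.255)
Total matching entries: 4.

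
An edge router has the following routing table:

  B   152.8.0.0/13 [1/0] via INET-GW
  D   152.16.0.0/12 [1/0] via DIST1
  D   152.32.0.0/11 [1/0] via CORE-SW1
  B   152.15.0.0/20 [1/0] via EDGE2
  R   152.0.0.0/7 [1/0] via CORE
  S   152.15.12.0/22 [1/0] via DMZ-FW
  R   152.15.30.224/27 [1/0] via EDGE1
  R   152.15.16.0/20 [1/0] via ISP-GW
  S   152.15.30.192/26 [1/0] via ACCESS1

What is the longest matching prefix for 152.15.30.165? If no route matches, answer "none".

Entries matching 152.15.30.165:
  152.0.0.0/7 (152.0.0.0 - 153.255.255.255)
  152.8.0.0/13 (152.8.0.0 - 152.15.255.255)
  152.15.16.0/20 (152.15.16.0 - 152.15.31.255)
Most specific is 152.15.16.0/20.

152.15.16.0/20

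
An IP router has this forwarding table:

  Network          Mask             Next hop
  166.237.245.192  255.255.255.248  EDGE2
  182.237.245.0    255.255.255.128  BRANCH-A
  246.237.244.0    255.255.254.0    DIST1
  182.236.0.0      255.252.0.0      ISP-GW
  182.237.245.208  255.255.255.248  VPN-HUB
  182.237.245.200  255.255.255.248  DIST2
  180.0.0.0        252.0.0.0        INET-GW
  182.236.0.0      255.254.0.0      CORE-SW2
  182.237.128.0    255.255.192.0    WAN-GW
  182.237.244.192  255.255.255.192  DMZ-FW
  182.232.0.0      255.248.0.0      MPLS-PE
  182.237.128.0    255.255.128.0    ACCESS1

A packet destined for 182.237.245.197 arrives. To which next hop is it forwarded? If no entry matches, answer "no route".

ACCESS1

Routes whose prefix contains 182.237.245.197:
  180.0.0.0/6 (180.0.0.0 - 183.255.255.255) -> INET-GW
  182.232.0.0/13 (182.232.0.0 - 182.239.255.255) -> MPLS-PE
  182.236.0.0/14 (182.236.0.0 - 182.239.255.255) -> ISP-GW
  182.236.0.0/15 (182.236.0.0 - 182.237.255.255) -> CORE-SW2
  182.237.128.0/17 (182.237.128.0 - 182.237.255.255) -> ACCESS1
More-specific entries that do NOT match:
  166.237.245.192/29 (166.237.245.192 - 166.237.245.199) does not contain 182.237.245.197
  182.237.245.208/29 (182.237.245.208 - 182.237.245.215) does not contain 182.237.245.197
  182.237.245.200/29 (182.237.245.200 - 182.237.245.207) does not contain 182.237.245.197
  182.237.244.192/26 (182.237.244.192 - 182.237.244.255) does not contain 182.237.245.197
  182.237.245.0/25 (182.237.245.0 - 182.237.245.127) does not contain 182.237.245.197
  246.237.244.0/23 (246.237.244.0 - 246.237.245.255) does not contain 182.237.245.197
  182.237.128.0/18 (182.237.128.0 - 182.237.191.255) does not contain 182.237.245.197
Longest matching prefix is /17 -> next hop ACCESS1.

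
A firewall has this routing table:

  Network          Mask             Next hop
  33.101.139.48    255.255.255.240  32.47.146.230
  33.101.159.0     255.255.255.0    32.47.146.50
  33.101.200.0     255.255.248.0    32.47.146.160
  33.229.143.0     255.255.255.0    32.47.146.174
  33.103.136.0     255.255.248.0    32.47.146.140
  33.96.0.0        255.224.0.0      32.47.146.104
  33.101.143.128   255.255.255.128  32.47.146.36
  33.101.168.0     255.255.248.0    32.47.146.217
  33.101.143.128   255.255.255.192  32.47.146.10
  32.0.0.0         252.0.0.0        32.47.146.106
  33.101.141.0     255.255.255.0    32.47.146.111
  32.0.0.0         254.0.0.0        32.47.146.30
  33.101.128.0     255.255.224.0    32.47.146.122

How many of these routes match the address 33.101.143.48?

4

Prefixes containing 33.101.143.48:
  32.0.0.0/6 (32.0.0.0 - 35.255.255.255)
  32.0.0.0/7 (32.0.0.0 - 33.255.255.255)
  33.96.0.0/11 (33.96.0.0 - 33.127.255.255)
  33.101.128.0/19 (33.101.128.0 - 33.101.159.255)
Total matching entries: 4.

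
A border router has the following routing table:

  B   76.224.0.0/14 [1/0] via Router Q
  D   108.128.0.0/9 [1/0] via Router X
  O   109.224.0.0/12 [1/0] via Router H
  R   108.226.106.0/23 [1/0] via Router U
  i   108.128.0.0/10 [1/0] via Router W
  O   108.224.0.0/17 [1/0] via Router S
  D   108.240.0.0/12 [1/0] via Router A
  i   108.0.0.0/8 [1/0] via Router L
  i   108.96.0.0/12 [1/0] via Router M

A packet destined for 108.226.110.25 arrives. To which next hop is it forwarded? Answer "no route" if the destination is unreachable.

Routes whose prefix contains 108.226.110.25:
  108.0.0.0/8 (108.0.0.0 - 108.255.255.255) -> Router L
  108.128.0.0/9 (108.128.0.0 - 108.255.255.255) -> Router X
More-specific entries that do NOT match:
  108.226.106.0/23 (108.226.106.0 - 108.226.107.255) does not contain 108.226.110.25
  108.224.0.0/17 (108.224.0.0 - 108.224.127.255) does not contain 108.226.110.25
  76.224.0.0/14 (76.224.0.0 - 76.227.255.255) does not contain 108.226.110.25
  109.224.0.0/12 (109.224.0.0 - 109.239.255.255) does not contain 108.226.110.25
  108.240.0.0/12 (108.240.0.0 - 108.255.255.255) does not contain 108.226.110.25
  108.96.0.0/12 (108.96.0.0 - 108.111.255.255) does not contain 108.226.110.25
  108.128.0.0/10 (108.128.0.0 - 108.191.255.255) does not contain 108.226.110.25
Longest matching prefix is /9 -> next hop Router X.

Router X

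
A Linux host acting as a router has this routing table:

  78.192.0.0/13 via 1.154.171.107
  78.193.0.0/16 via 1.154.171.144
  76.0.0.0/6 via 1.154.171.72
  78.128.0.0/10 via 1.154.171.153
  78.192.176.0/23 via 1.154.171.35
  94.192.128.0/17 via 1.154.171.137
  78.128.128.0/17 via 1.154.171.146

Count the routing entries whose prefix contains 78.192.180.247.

2

Prefixes containing 78.192.180.247:
  76.0.0.0/6 (76.0.0.0 - 79.255.255.255)
  78.192.0.0/13 (78.192.0.0 - 78.199.255.255)
Total matching entries: 2.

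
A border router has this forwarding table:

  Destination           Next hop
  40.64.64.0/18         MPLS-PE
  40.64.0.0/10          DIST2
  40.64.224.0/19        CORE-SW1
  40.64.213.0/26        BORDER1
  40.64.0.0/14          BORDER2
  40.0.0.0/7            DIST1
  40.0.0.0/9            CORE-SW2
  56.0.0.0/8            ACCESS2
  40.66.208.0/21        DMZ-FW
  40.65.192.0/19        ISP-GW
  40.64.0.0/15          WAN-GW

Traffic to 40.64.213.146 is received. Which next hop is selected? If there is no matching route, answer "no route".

Routes whose prefix contains 40.64.213.146:
  40.0.0.0/7 (40.0.0.0 - 41.255.255.255) -> DIST1
  40.0.0.0/9 (40.0.0.0 - 40.127.255.255) -> CORE-SW2
  40.64.0.0/10 (40.64.0.0 - 40.127.255.255) -> DIST2
  40.64.0.0/14 (40.64.0.0 - 40.67.255.255) -> BORDER2
  40.64.0.0/15 (40.64.0.0 - 40.65.255.255) -> WAN-GW
More-specific entries that do NOT match:
  40.64.213.0/26 (40.64.213.0 - 40.64.213.63) does not contain 40.64.213.146
  40.66.208.0/21 (40.66.208.0 - 40.66.215.255) does not contain 40.64.213.146
  40.64.224.0/19 (40.64.224.0 - 40.64.255.255) does not contain 40.64.213.146
  40.65.192.0/19 (40.65.192.0 - 40.65.223.255) does not contain 40.64.213.146
  40.64.64.0/18 (40.64.64.0 - 40.64.127.255) does not contain 40.64.213.146
Longest matching prefix is /15 -> next hop WAN-GW.

WAN-GW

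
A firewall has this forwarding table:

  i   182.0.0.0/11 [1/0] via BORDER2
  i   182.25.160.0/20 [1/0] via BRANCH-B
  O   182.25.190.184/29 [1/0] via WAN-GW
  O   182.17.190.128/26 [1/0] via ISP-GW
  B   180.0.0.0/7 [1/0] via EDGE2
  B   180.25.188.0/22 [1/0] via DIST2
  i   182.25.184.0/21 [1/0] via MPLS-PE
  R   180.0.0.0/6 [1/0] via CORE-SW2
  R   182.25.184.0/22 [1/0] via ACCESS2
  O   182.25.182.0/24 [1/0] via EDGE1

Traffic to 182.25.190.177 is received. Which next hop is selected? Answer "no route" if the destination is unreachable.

Routes whose prefix contains 182.25.190.177:
  180.0.0.0/6 (180.0.0.0 - 183.255.255.255) -> CORE-SW2
  182.0.0.0/11 (182.0.0.0 - 182.31.255.255) -> BORDER2
  182.25.184.0/21 (182.25.184.0 - 182.25.191.255) -> MPLS-PE
More-specific entries that do NOT match:
  182.25.190.184/29 (182.25.190.184 - 182.25.190.191) does not contain 182.25.190.177
  182.17.190.128/26 (182.17.190.128 - 182.17.190.191) does not contain 182.25.190.177
  182.25.182.0/24 (182.25.182.0 - 182.25.182.255) does not contain 182.25.190.177
  180.25.188.0/22 (180.25.188.0 - 180.25.191.255) does not contain 182.25.190.177
  182.25.184.0/22 (182.25.184.0 - 182.25.187.255) does not contain 182.25.190.177
Longest matching prefix is /21 -> next hop MPLS-PE.

MPLS-PE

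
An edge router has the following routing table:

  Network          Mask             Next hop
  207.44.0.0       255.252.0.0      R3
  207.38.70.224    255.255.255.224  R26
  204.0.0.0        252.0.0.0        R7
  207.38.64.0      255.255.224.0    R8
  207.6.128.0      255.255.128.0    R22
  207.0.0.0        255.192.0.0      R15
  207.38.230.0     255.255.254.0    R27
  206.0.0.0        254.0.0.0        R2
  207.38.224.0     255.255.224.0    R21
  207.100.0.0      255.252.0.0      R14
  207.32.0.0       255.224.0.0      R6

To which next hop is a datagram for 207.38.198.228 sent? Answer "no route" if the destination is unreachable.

Routes whose prefix contains 207.38.198.228:
  204.0.0.0/6 (204.0.0.0 - 207.255.255.255) -> R7
  206.0.0.0/7 (206.0.0.0 - 207.255.255.255) -> R2
  207.0.0.0/10 (207.0.0.0 - 207.63.255.255) -> R15
  207.32.0.0/11 (207.32.0.0 - 207.63.255.255) -> R6
More-specific entries that do NOT match:
  207.38.70.224/27 (207.38.70.224 - 207.38.70.255) does not contain 207.38.198.228
  207.38.230.0/23 (207.38.230.0 - 207.38.231.255) does not contain 207.38.198.228
  207.38.64.0/19 (207.38.64.0 - 207.38.95.255) does not contain 207.38.198.228
  207.38.224.0/19 (207.38.224.0 - 207.38.255.255) does not contain 207.38.198.228
  207.6.128.0/17 (207.6.128.0 - 207.6.255.255) does not contain 207.38.198.228
  207.44.0.0/14 (207.44.0.0 - 207.47.255.255) does not contain 207.38.198.228
  207.100.0.0/14 (207.100.0.0 - 207.103.255.255) does not contain 207.38.198.228
Longest matching prefix is /11 -> next hop R6.

R6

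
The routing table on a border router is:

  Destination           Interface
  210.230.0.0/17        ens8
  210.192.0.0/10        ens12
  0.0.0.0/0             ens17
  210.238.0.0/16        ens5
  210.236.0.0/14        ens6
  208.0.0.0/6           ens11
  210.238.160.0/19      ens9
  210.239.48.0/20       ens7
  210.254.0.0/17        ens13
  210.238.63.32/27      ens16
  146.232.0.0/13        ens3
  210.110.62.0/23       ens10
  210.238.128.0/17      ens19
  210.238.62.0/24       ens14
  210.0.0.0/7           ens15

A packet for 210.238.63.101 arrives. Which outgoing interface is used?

ens5

Routes whose prefix contains 210.238.63.101:
  0.0.0.0/0 (default, matches everything) -> ens17
  208.0.0.0/6 (208.0.0.0 - 211.255.255.255) -> ens11
  210.0.0.0/7 (210.0.0.0 - 211.255.255.255) -> ens15
  210.192.0.0/10 (210.192.0.0 - 210.255.255.255) -> ens12
  210.236.0.0/14 (210.236.0.0 - 210.239.255.255) -> ens6
  210.238.0.0/16 (210.238.0.0 - 210.238.255.255) -> ens5
More-specific entries that do NOT match:
  210.238.63.32/27 (210.238.63.32 - 210.238.63.63) does not contain 210.238.63.101
  210.238.62.0/24 (210.238.62.0 - 210.238.62.255) does not contain 210.238.63.101
  210.110.62.0/23 (210.110.62.0 - 210.110.63.255) does not contain 210.238.63.101
  210.239.48.0/20 (210.239.48.0 - 210.239.63.255) does not contain 210.238.63.101
  210.238.160.0/19 (210.238.160.0 - 210.238.191.255) does not contain 210.238.63.101
  210.230.0.0/17 (210.230.0.0 - 210.230.127.255) does not contain 210.238.63.101
  210.254.0.0/17 (210.254.0.0 - 210.254.127.255) does not contain 210.238.63.101
  210.238.128.0/17 (210.238.128.0 - 210.238.255.255) does not contain 210.238.63.101
Longest matching prefix is /16 -> interface ens5.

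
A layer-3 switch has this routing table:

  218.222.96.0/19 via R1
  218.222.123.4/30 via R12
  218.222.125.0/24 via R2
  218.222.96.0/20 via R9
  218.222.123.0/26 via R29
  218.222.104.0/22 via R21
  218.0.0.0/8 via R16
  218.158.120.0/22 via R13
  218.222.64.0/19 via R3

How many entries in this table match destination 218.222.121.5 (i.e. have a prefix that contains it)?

2

Prefixes containing 218.222.121.5:
  218.0.0.0/8 (218.0.0.0 - 218.255.255.255)
  218.222.96.0/19 (218.222.96.0 - 218.222.127.255)
Total matching entries: 2.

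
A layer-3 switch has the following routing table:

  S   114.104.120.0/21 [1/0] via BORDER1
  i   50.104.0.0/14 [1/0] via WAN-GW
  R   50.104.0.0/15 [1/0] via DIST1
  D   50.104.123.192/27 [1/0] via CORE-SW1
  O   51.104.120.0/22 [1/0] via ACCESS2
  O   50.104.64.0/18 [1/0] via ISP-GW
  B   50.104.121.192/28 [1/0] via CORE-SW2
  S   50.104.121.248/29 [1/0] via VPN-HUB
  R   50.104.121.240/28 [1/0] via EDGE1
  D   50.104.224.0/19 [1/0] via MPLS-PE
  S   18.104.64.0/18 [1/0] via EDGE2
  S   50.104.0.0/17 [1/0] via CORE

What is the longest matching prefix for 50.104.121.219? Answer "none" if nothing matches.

50.104.64.0/18

Entries matching 50.104.121.219:
  50.104.0.0/14 (50.104.0.0 - 50.107.255.255)
  50.104.0.0/15 (50.104.0.0 - 50.105.255.255)
  50.104.0.0/17 (50.104.0.0 - 50.104.127.255)
  50.104.64.0/18 (50.104.64.0 - 50.104.127.255)
Most specific is 50.104.64.0/18.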